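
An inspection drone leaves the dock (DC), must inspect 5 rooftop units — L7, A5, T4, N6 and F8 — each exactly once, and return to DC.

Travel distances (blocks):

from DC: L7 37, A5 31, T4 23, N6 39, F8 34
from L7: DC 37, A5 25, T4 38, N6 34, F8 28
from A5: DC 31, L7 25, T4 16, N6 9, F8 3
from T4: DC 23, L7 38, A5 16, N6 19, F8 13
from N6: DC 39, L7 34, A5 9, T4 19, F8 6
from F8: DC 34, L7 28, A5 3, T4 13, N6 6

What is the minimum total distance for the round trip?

Minimum total distance: 113 blocks.

There are 60 distinct closed tours to check (reversals are equivalent).
DC→L7→A5→T4→N6→F8→DC: 37+25+16+19+6+34 = 137
DC→L7→A5→T4→F8→N6→DC: 37+25+16+13+6+39 = 136
DC→L7→A5→N6→T4→F8→DC: 37+25+9+19+13+34 = 137
DC→L7→A5→N6→F8→T4→DC: 37+25+9+6+13+23 = 113
DC→L7→A5→F8→T4→N6→DC: 37+25+3+13+19+39 = 136
DC→L7→A5→F8→N6→T4→DC: 37+25+3+6+19+23 = 113
DC→L7→T4→A5→N6→F8→DC: 37+38+16+9+6+34 = 140
DC→L7→T4→A5→F8→N6→DC: 37+38+16+3+6+39 = 139
DC→L7→T4→N6→A5→F8→DC: 37+38+19+9+3+34 = 140
DC→L7→T4→N6→F8→A5→DC: 37+38+19+6+3+31 = 134
DC→L7→T4→F8→A5→N6→DC: 37+38+13+3+9+39 = 139
DC→L7→T4→F8→N6→A5→DC: 37+38+13+6+9+31 = 134
DC→L7→N6→A5→T4→F8→DC: 37+34+9+16+13+34 = 143
DC→L7→N6→A5→F8→T4→DC: 37+34+9+3+13+23 = 119
… (46 more)
The minimum is 113.
One optimal route: DC → L7 → A5 → N6 → F8 → T4 → DC (or its reverse).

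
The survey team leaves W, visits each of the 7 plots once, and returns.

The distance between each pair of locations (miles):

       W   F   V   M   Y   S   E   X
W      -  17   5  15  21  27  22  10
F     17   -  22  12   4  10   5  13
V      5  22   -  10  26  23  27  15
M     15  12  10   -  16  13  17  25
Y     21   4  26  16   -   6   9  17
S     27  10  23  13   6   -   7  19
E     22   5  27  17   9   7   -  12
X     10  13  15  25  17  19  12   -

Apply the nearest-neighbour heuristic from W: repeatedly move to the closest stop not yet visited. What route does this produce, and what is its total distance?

From W: distances to unvisited — V=5, X=10, M=15, F=17, Y=21, E=22, S=27. Nearest is V (5).
From V: distances to unvisited — M=10, X=15, F=22, S=23, Y=26, E=27. Nearest is M (10).
From M: distances to unvisited — F=12, S=13, Y=16, E=17, X=25. Nearest is F (12).
From F: distances to unvisited — Y=4, E=5, S=10, X=13. Nearest is Y (4).
From Y: distances to unvisited — S=6, E=9, X=17. Nearest is S (6).
From S: distances to unvisited — E=7, X=19. Nearest is E (7).
From E: distances to unvisited — X=12. Nearest is X (12).
Return X→W: 10.
Total = 5 + 10 + 12 + 4 + 6 + 7 + 12 + 10 = 66.

Nearest-neighbour total = 66 miles; route W → V → M → F → Y → S → E → X → W.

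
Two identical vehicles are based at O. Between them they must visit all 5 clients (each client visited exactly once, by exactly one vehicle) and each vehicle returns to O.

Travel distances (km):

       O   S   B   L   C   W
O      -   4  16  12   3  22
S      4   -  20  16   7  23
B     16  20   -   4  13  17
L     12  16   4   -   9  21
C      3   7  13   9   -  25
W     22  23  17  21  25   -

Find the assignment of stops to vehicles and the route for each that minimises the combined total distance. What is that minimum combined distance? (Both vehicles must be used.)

Check every non-empty split of the stops between the two vehicles; for each half take its own optimal tour:
  {S} + {B, L, C, W}: 8 + 55 = 63
  {B} + {S, L, C, W}: 32 + 60 = 92
  {S, B} + {L, C, W}: 40 + 55 = 95
  {L} + {S, B, C, W}: 24 + 60 = 84
  {S, L} + {B, C, W}: 32 + 55 = 87
  {B, L} + {S, C, W}: 32 + 55 = 87
  … (15 splits in total)
Best: vehicle 1 O → S → O = 8; vehicle 2 O → C → L → B → W → O = 55; combined 63.

63 km — the smallest possible combined total.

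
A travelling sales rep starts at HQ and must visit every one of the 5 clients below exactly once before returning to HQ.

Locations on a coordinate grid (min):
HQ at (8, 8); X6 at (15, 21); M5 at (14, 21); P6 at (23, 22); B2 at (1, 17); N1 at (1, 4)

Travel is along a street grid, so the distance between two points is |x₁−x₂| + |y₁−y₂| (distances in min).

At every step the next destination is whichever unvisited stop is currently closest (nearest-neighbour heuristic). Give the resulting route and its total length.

From HQ: distances to unvisited — N1=11, B2=16, M5=19, X6=20, P6=29. Nearest is N1 (11).
From N1: distances to unvisited — B2=13, M5=30, X6=31, P6=40. Nearest is B2 (13).
From B2: distances to unvisited — M5=17, X6=18, P6=27. Nearest is M5 (17).
From M5: distances to unvisited — X6=1, P6=10. Nearest is X6 (1).
From X6: distances to unvisited — P6=9. Nearest is P6 (9).
Return P6→HQ: 29.
Total = 11 + 13 + 17 + 1 + 9 + 29 = 80.

80 min along HQ → N1 → B2 → M5 → X6 → P6 → HQ.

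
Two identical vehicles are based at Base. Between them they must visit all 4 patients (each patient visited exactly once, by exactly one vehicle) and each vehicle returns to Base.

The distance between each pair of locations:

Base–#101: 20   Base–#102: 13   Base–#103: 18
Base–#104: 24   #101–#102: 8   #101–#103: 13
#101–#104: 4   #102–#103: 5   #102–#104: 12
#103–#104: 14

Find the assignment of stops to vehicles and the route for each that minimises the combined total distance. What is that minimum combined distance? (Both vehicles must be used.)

There are 2^3 − 1 = 7 ways to divide the 4 stops into two non-empty groups. For each, the best each vehicle can do is its own shortest tour through its group:
  {#101} + {#102, #103, #104}: 40 + 56 = 96
  {#102} + {#101, #103, #104}: 26 + 56 = 82
  {#101, #102} + {#103, #104}: 41 + 56 = 97
  {#103} + {#101, #102, #104}: 36 + 49 = 85
  {#101, #103} + {#102, #104}: 51 + 49 = 100
  {#102, #103} + {#101, #104}: 36 + 48 = 84
  … (7 splits in total)
Best: vehicle 1 Base → #102 → Base = 26; vehicle 2 Base → #101 → #104 → #103 → Base = 56; combined 82.

Minimum combined distance: 82.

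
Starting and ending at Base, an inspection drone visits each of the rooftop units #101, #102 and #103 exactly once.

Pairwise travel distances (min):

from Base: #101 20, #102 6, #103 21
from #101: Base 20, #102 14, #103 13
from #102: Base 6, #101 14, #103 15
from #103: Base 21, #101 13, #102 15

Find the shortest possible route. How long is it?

Base → #101 → #102 → #103 → Base: 20+14+15+21 = 70
Base → #101 → #103 → #102 → Base: 20+13+15+6 = 54
Base → #102 → #101 → #103 → Base: 6+14+13+21 = 54
The minimum is 54.
One optimal route: Base → #101 → #103 → #102 → Base (or its reverse).

Shortest round trip = 54 min.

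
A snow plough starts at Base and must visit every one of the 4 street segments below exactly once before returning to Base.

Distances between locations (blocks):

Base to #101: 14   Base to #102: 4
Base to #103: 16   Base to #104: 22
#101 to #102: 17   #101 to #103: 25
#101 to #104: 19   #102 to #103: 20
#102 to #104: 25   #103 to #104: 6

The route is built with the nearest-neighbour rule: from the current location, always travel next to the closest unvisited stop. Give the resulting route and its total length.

Base → [#102:4 / #101:14 / #103:16 / #104:22] → #102 (4)
#102 → [#101:17 / #103:20 / #104:25] → #101 (17)
#101 → [#104:19 / #103:25] → #104 (19)
#104 → [#103:6] → #103 (6)
Return #103→Base: 16.
Total = 4 + 17 + 19 + 6 + 16 = 62.

Nearest-neighbour total = 62 blocks; route Base → #102 → #101 → #104 → #103 → Base.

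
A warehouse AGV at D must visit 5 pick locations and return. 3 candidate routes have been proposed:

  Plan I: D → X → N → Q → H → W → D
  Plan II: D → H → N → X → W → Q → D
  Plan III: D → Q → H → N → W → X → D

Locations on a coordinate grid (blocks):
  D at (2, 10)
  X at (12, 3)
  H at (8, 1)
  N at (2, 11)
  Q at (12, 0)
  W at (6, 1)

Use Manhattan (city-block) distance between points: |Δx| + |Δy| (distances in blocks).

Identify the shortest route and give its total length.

76 blocks — Plan I is the shortest.

Plan I: 17 + 18 + 21 + 5 + 2 + 13 = 76
Plan II: 15 + 16 + 18 + 8 + 7 + 20 = 84
Plan III: 20 + 5 + 16 + 14 + 8 + 17 = 80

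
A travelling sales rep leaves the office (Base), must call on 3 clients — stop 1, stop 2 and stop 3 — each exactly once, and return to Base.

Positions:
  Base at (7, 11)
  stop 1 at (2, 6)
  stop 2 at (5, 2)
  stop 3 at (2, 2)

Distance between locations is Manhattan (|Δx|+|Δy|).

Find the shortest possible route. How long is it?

Shortest round trip = 28.

With 3 stops there are 3!/2 = 3 distinct round trips (a route and its reverse cost the same).
Base - stop 1 - stop 2 - stop 3 - Base: 10+7+3+14 = 34
Base - stop 1 - stop 3 - stop 2 - Base: 10+4+3+11 = 28
Base - stop 2 - stop 1 - stop 3 - Base: 11+7+4+14 = 36
The minimum is 28.
One optimal route: Base → stop 1 → stop 3 → stop 2 → Base (or its reverse).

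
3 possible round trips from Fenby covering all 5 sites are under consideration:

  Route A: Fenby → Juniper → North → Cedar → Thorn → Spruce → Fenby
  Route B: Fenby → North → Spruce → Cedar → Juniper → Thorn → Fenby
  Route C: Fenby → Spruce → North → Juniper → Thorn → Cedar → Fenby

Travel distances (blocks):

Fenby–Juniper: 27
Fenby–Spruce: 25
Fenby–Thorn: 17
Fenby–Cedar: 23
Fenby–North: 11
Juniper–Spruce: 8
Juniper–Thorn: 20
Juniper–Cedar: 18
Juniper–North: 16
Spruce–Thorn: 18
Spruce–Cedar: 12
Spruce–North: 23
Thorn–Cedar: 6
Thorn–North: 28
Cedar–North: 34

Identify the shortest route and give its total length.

101 blocks — Route B is the shortest.

Route A: 27 + 16 + 34 + 6 + 18 + 25 = 126
Route B: 11 + 23 + 12 + 18 + 20 + 17 = 101
Route C: 25 + 23 + 16 + 20 + 6 + 23 = 113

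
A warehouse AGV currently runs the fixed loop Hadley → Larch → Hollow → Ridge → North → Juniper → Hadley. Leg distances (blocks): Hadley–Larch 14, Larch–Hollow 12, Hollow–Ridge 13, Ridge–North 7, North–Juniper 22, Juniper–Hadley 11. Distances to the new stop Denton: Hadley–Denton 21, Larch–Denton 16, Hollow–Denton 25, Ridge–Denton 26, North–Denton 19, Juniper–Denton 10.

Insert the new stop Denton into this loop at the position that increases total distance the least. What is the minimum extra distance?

Insertion cost between consecutive stops i–j is d(i,Denton) + d(Denton,j) − d(i,j):
  between Hadley and Larch: 21 + 16 − 14 = 23
  between Larch and Hollow: 16 + 25 − 12 = 29
  between Hollow and Ridge: 25 + 26 − 13 = 38
  between Ridge and North: 26 + 19 − 7 = 38
  between North and Juniper: 19 + 10 − 22 = 7
  between Juniper and Hadley: 10 + 21 − 11 = 20
Cheapest insertion is between North and Juniper, adding 7.
New total = 79 + 7 = 86.

Minimum extra distance: 7 blocks, inserting Denton between North and Juniper.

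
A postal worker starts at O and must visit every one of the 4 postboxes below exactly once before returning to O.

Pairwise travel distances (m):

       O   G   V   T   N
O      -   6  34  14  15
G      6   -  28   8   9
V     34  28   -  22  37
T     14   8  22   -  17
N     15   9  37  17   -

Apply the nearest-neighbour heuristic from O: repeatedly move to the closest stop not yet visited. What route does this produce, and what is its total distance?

O → [G:6 / T:14 / N:15 / V:34] → G (6)
G → [T:8 / N:9 / V:28] → T (8)
T → [N:17 / V:22] → N (17)
N → [V:37] → V (37)
Return V→O: 34.
Total = 6 + 8 + 17 + 37 + 34 = 102.

Nearest-neighbour total = 102 m; route O → G → T → N → V → O.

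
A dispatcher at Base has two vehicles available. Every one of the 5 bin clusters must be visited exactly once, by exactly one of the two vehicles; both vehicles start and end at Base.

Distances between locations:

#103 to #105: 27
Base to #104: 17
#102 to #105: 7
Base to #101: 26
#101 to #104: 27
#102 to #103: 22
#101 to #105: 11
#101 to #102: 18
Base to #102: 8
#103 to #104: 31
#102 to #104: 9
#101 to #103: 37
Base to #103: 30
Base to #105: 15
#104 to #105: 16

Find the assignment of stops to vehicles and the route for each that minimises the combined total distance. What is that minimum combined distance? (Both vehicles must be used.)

Try each way of splitting the stops between the two vehicles (each non-empty) and, for each split, find the best tour for each vehicle:
  {#101} + {#102, #103, #104, #105}: 52 + 90 = 142
  {#102} + {#101, #103, #104, #105}: 16 + 111 = 127
  {#101, #102} + {#103, #104, #105}: 52 + 90 = 142
  {#103} + {#101, #102, #104, #105}: 60 + 70 = 130
  {#101, #103} + {#102, #104, #105}: 93 + 48 = 141
  {#102, #103} + {#101, #104, #105}: 60 + 70 = 130
  … (15 splits in total)
Best: vehicle 1 Base → #102 → Base = 16; vehicle 2 Base → #103 → #101 → #105 → #104 → Base = 111; combined 127.

Minimum combined distance: 127.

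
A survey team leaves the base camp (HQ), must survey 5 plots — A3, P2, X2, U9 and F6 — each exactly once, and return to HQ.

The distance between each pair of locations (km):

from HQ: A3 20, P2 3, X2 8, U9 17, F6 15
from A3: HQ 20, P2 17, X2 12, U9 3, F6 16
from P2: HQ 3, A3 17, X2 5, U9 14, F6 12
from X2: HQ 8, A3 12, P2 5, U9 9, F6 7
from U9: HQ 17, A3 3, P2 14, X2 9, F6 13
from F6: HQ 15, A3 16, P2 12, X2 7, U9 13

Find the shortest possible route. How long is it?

Minimum total distance: 51 km.

HQ-A3-P2-X2-U9-F6-HQ: 20+17+5+9+13+15 = 79
HQ-A3-P2-X2-F6-U9-HQ: 20+17+5+7+13+17 = 79
HQ-A3-P2-U9-X2-F6-HQ: 20+17+14+9+7+15 = 82
HQ-A3-P2-U9-F6-X2-HQ: 20+17+14+13+7+8 = 79
HQ-A3-P2-F6-X2-U9-HQ: 20+17+12+7+9+17 = 82
HQ-A3-P2-F6-U9-X2-HQ: 20+17+12+13+9+8 = 79
HQ-A3-X2-P2-U9-F6-HQ: 20+12+5+14+13+15 = 79
HQ-A3-X2-P2-F6-U9-HQ: 20+12+5+12+13+17 = 79
HQ-A3-X2-U9-P2-F6-HQ: 20+12+9+14+12+15 = 82
HQ-A3-X2-U9-F6-P2-HQ: 20+12+9+13+12+3 = 69
HQ-A3-X2-F6-P2-U9-HQ: 20+12+7+12+14+17 = 82
HQ-A3-X2-F6-U9-P2-HQ: 20+12+7+13+14+3 = 69
HQ-A3-U9-P2-X2-F6-HQ: 20+3+14+5+7+15 = 64
HQ-A3-U9-P2-F6-X2-HQ: 20+3+14+12+7+8 = 64
… (46 more)
HQ-A3-U9-F6-X2-P2-HQ: 20+3+13+7+5+3 = 51  ← best
The minimum is 51.
One optimal route: HQ → A3 → U9 → F6 → X2 → P2 → HQ (or its reverse).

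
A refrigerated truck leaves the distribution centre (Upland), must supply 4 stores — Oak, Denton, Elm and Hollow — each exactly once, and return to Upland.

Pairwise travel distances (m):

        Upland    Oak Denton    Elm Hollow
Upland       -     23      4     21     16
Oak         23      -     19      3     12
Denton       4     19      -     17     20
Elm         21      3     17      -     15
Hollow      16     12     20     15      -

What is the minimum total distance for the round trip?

There are 12 distinct closed tours to check (reversals are equivalent).
Upland → Oak → Denton → Elm → Hollow → Upland: 23+19+17+15+16 = 90
Upland → Oak → Denton → Hollow → Elm → Upland: 23+19+20+15+21 = 98
Upland → Oak → Elm → Denton → Hollow → Upland: 23+3+17+20+16 = 79
Upland → Oak → Elm → Hollow → Denton → Upland: 23+3+15+20+4 = 65
Upland → Oak → Hollow → Denton → Elm → Upland: 23+12+20+17+21 = 93
Upland → Oak → Hollow → Elm → Denton → Upland: 23+12+15+17+4 = 71
Upland → Denton → Oak → Elm → Hollow → Upland: 4+19+3+15+16 = 57
Upland → Denton → Oak → Hollow → Elm → Upland: 4+19+12+15+21 = 71
Upland → Denton → Elm → Oak → Hollow → Upland: 4+17+3+12+16 = 52
Upland → Denton → Hollow → Oak → Elm → Upland: 4+20+12+3+21 = 60
Upland → Elm → Oak → Denton → Hollow → Upland: 21+3+19+20+16 = 79
Upland → Elm → Denton → Oak → Hollow → Upland: 21+17+19+12+16 = 85
The minimum is 52.
One optimal route: Upland → Denton → Elm → Oak → Hollow → Upland (or its reverse).

52 m — the shortest possible round trip.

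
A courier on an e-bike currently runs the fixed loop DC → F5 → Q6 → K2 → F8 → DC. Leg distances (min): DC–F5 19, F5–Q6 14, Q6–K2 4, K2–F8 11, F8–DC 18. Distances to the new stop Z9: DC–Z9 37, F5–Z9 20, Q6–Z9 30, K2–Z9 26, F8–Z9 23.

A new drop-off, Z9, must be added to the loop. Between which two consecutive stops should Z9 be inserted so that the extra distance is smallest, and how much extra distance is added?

Insertion cost between consecutive stops i–j is d(i,Z9) + d(Z9,j) − d(i,j):
  between DC and F5: 37 + 20 − 19 = 38
  between F5 and Q6: 20 + 30 − 14 = 36
  between Q6 and K2: 30 + 26 − 4 = 52
  between K2 and F8: 26 + 23 − 11 = 38
  between F8 and DC: 23 + 37 − 18 = 42
Cheapest insertion is between F5 and Q6, adding 36.
New total = 66 + 36 = 102.

+36 min — insert Z9 between F5 and Q6.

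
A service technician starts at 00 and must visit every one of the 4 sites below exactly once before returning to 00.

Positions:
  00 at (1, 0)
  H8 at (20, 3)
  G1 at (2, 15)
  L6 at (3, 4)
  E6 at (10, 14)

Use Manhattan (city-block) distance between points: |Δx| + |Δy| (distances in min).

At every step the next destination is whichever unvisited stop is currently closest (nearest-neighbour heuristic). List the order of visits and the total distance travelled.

Nearest-neighbour total = 70 min; route 00 → L6 → G1 → E6 → H8 → 00.

00 → [L6:6 / G1:16 / H8:22 / E6:23] → L6 (6)
L6 → [G1:12 / E6:17 / H8:18] → G1 (12)
G1 → [E6:9 / H8:30] → E6 (9)
E6 → [H8:21] → H8 (21)
Return H8→00: 22.
Total = 6 + 12 + 9 + 21 + 22 = 70.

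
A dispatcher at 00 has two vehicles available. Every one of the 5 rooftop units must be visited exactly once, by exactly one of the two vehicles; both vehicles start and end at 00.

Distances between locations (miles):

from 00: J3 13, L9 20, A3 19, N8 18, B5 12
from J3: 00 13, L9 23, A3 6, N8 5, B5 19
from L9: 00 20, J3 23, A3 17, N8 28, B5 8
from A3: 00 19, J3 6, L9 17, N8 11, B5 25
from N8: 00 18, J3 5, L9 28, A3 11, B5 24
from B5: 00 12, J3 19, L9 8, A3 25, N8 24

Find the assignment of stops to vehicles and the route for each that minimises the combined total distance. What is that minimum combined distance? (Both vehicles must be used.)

There are 2^4 − 1 = 15 ways to divide the 5 stops into two non-empty groups. For each, the best each vehicle can do is its own shortest tour through its group:
  {J3} + {L9, A3, N8, B5}: 26 + 66 = 92
  {L9} + {J3, A3, N8, B5}: 40 + 66 = 106
  {J3, L9} + {A3, N8, B5}: 56 + 66 = 122
  {A3} + {J3, L9, N8, B5}: 38 + 66 = 104
  {J3, A3} + {L9, N8, B5}: 38 + 66 = 104
  {L9, A3} + {J3, N8, B5}: 56 + 54 = 110
  … (15 splits in total)
  {J3, A3, N8} + {L9, B5}: 48 + 40 = 88  ← best
Best: vehicle 1 00 → J3 → A3 → N8 → 00 = 48; vehicle 2 00 → L9 → B5 → 00 = 40; combined 88.

88 miles — the smallest possible combined total.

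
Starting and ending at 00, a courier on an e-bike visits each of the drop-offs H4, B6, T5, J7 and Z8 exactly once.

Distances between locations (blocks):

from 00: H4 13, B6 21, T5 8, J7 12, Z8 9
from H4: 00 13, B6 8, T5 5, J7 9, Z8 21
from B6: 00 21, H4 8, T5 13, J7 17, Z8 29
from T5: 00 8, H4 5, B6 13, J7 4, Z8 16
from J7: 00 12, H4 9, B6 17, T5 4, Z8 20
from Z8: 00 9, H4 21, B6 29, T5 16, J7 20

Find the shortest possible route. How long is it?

With 5 stops there are 5!/2 = 60 distinct round trips (a route and its reverse cost the same).
00 - H4 - B6 - T5 - J7 - Z8 - 00: 13+8+13+4+20+9 = 67
00 - H4 - B6 - T5 - Z8 - J7 - 00: 13+8+13+16+20+12 = 82
00 - H4 - B6 - J7 - T5 - Z8 - 00: 13+8+17+4+16+9 = 67
00 - H4 - B6 - J7 - Z8 - T5 - 00: 13+8+17+20+16+8 = 82
00 - H4 - B6 - Z8 - T5 - J7 - 00: 13+8+29+16+4+12 = 82
00 - H4 - B6 - Z8 - J7 - T5 - 00: 13+8+29+20+4+8 = 82
00 - H4 - T5 - B6 - J7 - Z8 - 00: 13+5+13+17+20+9 = 77
00 - H4 - T5 - B6 - Z8 - J7 - 00: 13+5+13+29+20+12 = 92
00 - H4 - T5 - J7 - B6 - Z8 - 00: 13+5+4+17+29+9 = 77
00 - H4 - T5 - J7 - Z8 - B6 - 00: 13+5+4+20+29+21 = 92
00 - H4 - T5 - Z8 - B6 - J7 - 00: 13+5+16+29+17+12 = 92
00 - H4 - T5 - Z8 - J7 - B6 - 00: 13+5+16+20+17+21 = 92
00 - H4 - J7 - B6 - T5 - Z8 - 00: 13+9+17+13+16+9 = 77
00 - H4 - J7 - B6 - Z8 - T5 - 00: 13+9+17+29+16+8 = 92
… (46 more)
The minimum is 67.
One optimal route: 00 → H4 → B6 → T5 → J7 → Z8 → 00 (or its reverse).

67 blocks — the shortest possible round trip.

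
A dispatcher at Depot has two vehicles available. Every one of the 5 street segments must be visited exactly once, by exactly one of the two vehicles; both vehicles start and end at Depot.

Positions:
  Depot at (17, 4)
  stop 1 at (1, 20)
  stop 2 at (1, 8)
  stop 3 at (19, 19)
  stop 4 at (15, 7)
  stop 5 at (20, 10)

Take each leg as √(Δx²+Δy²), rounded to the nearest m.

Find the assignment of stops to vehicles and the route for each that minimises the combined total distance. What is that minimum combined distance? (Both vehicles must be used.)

Try each way of splitting the stops between the two vehicles (each non-empty) and, for each split, find the best tour for each vehicle:
  {stop 1} + {stop 2, stop 3, stop 4, stop 5}: 46 + 55 = 101
  {stop 2} + {stop 1, stop 3, stop 4, stop 5}: 32 + 57 = 89
  {stop 1, stop 2} + {stop 3, stop 4, stop 5}: 51 + 33 = 84
  {stop 3} + {stop 1, stop 2, stop 4, stop 5}: 30 + 58 = 88
  {stop 1, stop 3} + {stop 2, stop 4, stop 5}: 56 + 43 = 99
  {stop 2, stop 3} + {stop 1, stop 4, stop 5}: 52 + 51 = 103
  … (15 splits in total)
  {stop 4} + {stop 1, stop 2, stop 3, stop 5}: 8 + 62 = 70  ← best
Best: vehicle 1 Depot → stop 4 → Depot = 8; vehicle 2 Depot → stop 2 → stop 1 → stop 3 → stop 5 → Depot = 62; combined 70.

Minimum combined distance: 70 m.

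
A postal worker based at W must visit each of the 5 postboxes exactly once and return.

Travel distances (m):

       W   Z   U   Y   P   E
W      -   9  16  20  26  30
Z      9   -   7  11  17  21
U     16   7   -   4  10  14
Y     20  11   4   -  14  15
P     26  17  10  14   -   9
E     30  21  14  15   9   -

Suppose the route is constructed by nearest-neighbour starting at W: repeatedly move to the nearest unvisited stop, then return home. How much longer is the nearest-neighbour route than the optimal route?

From W: Z=9, U=16, Y=20, P=26, E=30 → choose Z (9).
From Z: U=7, Y=11, P=17, E=21 → choose U (7).
From U: Y=4, P=10, E=14 → choose Y (4).
From Y: P=14, E=15 → choose P (14).
From P: E=9 → choose E (9).
NN route W → Z → U → Y → P → E → W costs 73.
Optimal: W → Z → U → Y → E → P → W costs 70 (by enumerating all 60 distinct tours).
Excess = 73 − 70 = 3.

The nearest-neighbour route is 3 m longer than optimal.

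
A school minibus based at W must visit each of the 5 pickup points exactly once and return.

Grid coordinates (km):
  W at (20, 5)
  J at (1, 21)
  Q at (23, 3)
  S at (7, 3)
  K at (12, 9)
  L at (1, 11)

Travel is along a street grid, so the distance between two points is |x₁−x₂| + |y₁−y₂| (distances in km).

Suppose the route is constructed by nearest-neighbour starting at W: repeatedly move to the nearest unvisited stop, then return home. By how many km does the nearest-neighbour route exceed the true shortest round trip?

W: Q=5, K=12, S=15, L=25, J=35 ⇒ Q
Q: S=16, K=17, L=30, J=40 ⇒ S
S: K=11, L=14, J=24 ⇒ K
K: L=13, J=23 ⇒ L
L: J=10 ⇒ J
NN route W → Q → S → K → L → J → W costs 90.
Optimal: W → Q → S → J → L → K → W costs 80 (by enumerating all 60 distinct tours).
Excess = 90 − 80 = 10.

The nearest-neighbour route is 10 km longer than optimal.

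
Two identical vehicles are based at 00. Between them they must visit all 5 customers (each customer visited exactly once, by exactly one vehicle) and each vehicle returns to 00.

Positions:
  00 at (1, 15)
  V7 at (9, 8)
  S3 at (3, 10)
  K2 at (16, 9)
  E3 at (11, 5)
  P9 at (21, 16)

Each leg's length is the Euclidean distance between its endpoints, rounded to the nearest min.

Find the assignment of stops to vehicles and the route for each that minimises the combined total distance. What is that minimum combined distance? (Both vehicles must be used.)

60 min — the smallest possible combined total.

Check every non-empty split of the stops between the two vehicles; for each half take its own optimal tour:
  {V7} + {S3, K2, E3, P9}: 22 + 49 = 71
  {S3} + {V7, K2, E3, P9}: 10 + 50 = 60
  {V7, S3} + {K2, E3, P9}: 22 + 49 = 71
  {K2} + {V7, S3, E3, P9}: 32 + 50 = 82
  {V7, K2} + {S3, E3, P9}: 34 + 49 = 83
  {S3, K2} + {V7, E3, P9}: 34 + 50 = 84
  … (15 splits in total)
Best: vehicle 1 00 → S3 → 00 = 10; vehicle 2 00 → V7 → E3 → K2 → P9 → 00 = 50; combined 60.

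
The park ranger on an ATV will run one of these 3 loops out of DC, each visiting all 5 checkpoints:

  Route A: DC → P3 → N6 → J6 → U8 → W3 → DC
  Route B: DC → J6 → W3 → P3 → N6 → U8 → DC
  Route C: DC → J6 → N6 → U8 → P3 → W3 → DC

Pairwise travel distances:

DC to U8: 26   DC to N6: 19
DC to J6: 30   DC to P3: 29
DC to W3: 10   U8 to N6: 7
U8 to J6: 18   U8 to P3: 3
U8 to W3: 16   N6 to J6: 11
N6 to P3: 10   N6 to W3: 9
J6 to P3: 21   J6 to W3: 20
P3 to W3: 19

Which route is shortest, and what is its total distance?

Shortest is Route C, total 80.

Route A: 29 + 10 + 11 + 18 + 16 + 10 = 94
Route B: 30 + 20 + 19 + 10 + 7 + 26 = 112
Route C: 30 + 11 + 7 + 3 + 19 + 10 = 80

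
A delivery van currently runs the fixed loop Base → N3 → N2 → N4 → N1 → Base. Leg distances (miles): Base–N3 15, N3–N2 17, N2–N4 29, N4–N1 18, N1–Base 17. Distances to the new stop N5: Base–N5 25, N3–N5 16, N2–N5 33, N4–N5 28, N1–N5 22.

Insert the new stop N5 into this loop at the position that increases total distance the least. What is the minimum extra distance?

Insertion cost between consecutive stops i–j is d(i,N5) + d(N5,j) − d(i,j):
  between Base and N3: 25 + 16 − 15 = 26
  between N3 and N2: 16 + 33 − 17 = 32
  between N2 and N4: 33 + 28 − 29 = 32
  between N4 and N1: 28 + 22 − 18 = 32
  between N1 and Base: 22 + 25 − 17 = 30
Cheapest insertion is between Base and N3, adding 26.
New total = 96 + 26 = 122.

+26 miles — insert N5 between Base and N3.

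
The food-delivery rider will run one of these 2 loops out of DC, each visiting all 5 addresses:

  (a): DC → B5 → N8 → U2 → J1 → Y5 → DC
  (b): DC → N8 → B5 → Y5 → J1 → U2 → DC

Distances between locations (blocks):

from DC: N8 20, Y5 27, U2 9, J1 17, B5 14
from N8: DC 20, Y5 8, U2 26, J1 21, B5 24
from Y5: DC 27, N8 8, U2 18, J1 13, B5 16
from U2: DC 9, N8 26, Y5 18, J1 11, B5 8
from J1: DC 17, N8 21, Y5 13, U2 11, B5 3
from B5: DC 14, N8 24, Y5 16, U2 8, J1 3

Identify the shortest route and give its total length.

93 blocks — (b) is the shortest.

(a): 14 + 24 + 26 + 11 + 13 + 27 = 115
(b): 20 + 24 + 16 + 13 + 11 + 9 = 93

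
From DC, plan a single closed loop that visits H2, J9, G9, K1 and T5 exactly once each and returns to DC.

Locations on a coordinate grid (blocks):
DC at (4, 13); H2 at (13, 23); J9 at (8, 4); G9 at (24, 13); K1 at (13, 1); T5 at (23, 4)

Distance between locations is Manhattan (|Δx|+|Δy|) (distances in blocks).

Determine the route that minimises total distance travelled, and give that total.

Shortest round trip = 84 blocks.

DC → H2 → J9 → G9 → K1 → T5 → DC: 19+24+25+23+13+28 = 132
DC → H2 → J9 → G9 → T5 → K1 → DC: 19+24+25+10+13+21 = 112
DC → H2 → J9 → K1 → G9 → T5 → DC: 19+24+8+23+10+28 = 112
DC → H2 → J9 → K1 → T5 → G9 → DC: 19+24+8+13+10+20 = 94
DC → H2 → J9 → T5 → G9 → K1 → DC: 19+24+15+10+23+21 = 112
DC → H2 → J9 → T5 → K1 → G9 → DC: 19+24+15+13+23+20 = 114
DC → H2 → G9 → J9 → K1 → T5 → DC: 19+21+25+8+13+28 = 114
DC → H2 → G9 → J9 → T5 → K1 → DC: 19+21+25+15+13+21 = 114
DC → H2 → G9 → K1 → J9 → T5 → DC: 19+21+23+8+15+28 = 114
DC → H2 → G9 → K1 → T5 → J9 → DC: 19+21+23+13+15+13 = 104
DC → H2 → G9 → T5 → J9 → K1 → DC: 19+21+10+15+8+21 = 94
DC → H2 → G9 → T5 → K1 → J9 → DC: 19+21+10+13+8+13 = 84
DC → H2 → K1 → J9 → G9 → T5 → DC: 19+22+8+25+10+28 = 112
DC → H2 → K1 → J9 → T5 → G9 → DC: 19+22+8+15+10+20 = 94
… (46 more)
The minimum is 84.
One optimal route: DC → H2 → G9 → T5 → K1 → J9 → DC (or its reverse).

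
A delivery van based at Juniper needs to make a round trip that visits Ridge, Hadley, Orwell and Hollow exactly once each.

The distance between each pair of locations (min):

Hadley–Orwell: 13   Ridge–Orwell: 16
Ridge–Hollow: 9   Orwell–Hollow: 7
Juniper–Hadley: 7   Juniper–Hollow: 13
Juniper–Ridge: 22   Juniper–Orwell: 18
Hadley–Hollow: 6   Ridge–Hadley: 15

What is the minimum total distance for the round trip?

Juniper-Ridge-Hadley-Orwell-Hollow-Juniper: 22+15+13+7+13 = 70
Juniper-Ridge-Hadley-Hollow-Orwell-Juniper: 22+15+6+7+18 = 68
Juniper-Ridge-Orwell-Hadley-Hollow-Juniper: 22+16+13+6+13 = 70
Juniper-Ridge-Orwell-Hollow-Hadley-Juniper: 22+16+7+6+7 = 58
Juniper-Ridge-Hollow-Hadley-Orwell-Juniper: 22+9+6+13+18 = 68
Juniper-Ridge-Hollow-Orwell-Hadley-Juniper: 22+9+7+13+7 = 58
Juniper-Hadley-Ridge-Orwell-Hollow-Juniper: 7+15+16+7+13 = 58
Juniper-Hadley-Ridge-Hollow-Orwell-Juniper: 7+15+9+7+18 = 56
Juniper-Hadley-Orwell-Ridge-Hollow-Juniper: 7+13+16+9+13 = 58
Juniper-Hadley-Hollow-Ridge-Orwell-Juniper: 7+6+9+16+18 = 56
Juniper-Orwell-Ridge-Hadley-Hollow-Juniper: 18+16+15+6+13 = 68
Juniper-Orwell-Hadley-Ridge-Hollow-Juniper: 18+13+15+9+13 = 68
The minimum is 56.
One optimal route: Juniper → Hadley → Ridge → Hollow → Orwell → Juniper (or its reverse).

56 min — the shortest possible round trip.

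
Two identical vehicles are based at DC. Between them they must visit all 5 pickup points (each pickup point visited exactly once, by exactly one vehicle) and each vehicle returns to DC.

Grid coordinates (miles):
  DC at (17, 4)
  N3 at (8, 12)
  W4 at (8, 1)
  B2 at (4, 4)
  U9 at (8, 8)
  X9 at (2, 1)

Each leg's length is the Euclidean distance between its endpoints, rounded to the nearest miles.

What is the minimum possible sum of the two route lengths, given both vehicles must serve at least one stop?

Minimum combined distance: 58 miles.

Try each way of splitting the stops between the two vehicles (each non-empty) and, for each split, find the best tour for each vehicle:
  {N3} + {W4, B2, U9, X9}: 24 + 35 = 59
  {W4} + {N3, B2, U9, X9}: 18 + 41 = 59
  {N3, W4} + {B2, U9, X9}: 32 + 35 = 67
  {B2} + {N3, W4, U9, X9}: 26 + 40 = 66
  {N3, B2} + {W4, U9, X9}: 34 + 34 = 68
  {W4, B2} + {N3, U9, X9}: 27 + 40 = 67
  … (15 splits in total)
  {N3, U9} + {W4, B2, X9}: 26 + 32 = 58  ← best
Best: vehicle 1 DC → N3 → U9 → DC = 26; vehicle 2 DC → W4 → X9 → B2 → DC = 32; combined 58.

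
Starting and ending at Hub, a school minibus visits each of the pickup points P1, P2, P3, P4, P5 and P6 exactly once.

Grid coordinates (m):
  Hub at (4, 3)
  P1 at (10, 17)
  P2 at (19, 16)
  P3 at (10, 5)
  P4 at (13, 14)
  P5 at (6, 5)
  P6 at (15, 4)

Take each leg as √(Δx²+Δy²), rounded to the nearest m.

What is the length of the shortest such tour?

50 m — the shortest possible round trip.

Hub-P1-P2-P3-P4-P5-P6-Hub: 15+9+14+9+11+9+11 = 78
Hub-P1-P2-P3-P4-P6-P5-Hub: 15+9+14+9+10+9+3 = 69
Hub-P1-P2-P3-P5-P4-P6-Hub: 15+9+14+4+11+10+11 = 74
Hub-P1-P2-P3-P5-P6-P4-Hub: 15+9+14+4+9+10+14 = 75
Hub-P1-P2-P3-P6-P4-P5-Hub: 15+9+14+5+10+11+3 = 67
Hub-P1-P2-P3-P6-P5-P4-Hub: 15+9+14+5+9+11+14 = 77
Hub-P1-P2-P4-P3-P5-P6-Hub: 15+9+6+9+4+9+11 = 63
Hub-P1-P2-P4-P3-P6-P5-Hub: 15+9+6+9+5+9+3 = 56
… (352 more)
Hub-P1-P4-P2-P6-P3-P5-Hub: 15+4+6+13+5+4+3 = 50  ← best
The minimum is 50.
One optimal route: Hub → P1 → P4 → P2 → P6 → P3 → P5 → Hub (or its reverse).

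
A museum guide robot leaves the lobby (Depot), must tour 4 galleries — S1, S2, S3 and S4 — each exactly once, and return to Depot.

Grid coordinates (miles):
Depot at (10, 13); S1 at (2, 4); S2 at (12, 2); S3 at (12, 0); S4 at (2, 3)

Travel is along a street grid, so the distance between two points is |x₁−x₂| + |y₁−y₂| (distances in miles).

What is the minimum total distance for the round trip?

There are 12 distinct closed tours to check (reversals are equivalent).
Depot→S1→S2→S3→S4→Depot: 17+12+2+13+18 = 62
Depot→S1→S2→S4→S3→Depot: 17+12+11+13+15 = 68
Depot→S1→S3→S2→S4→Depot: 17+14+2+11+18 = 62
Depot→S1→S3→S4→S2→Depot: 17+14+13+11+13 = 68
Depot→S1→S4→S2→S3→Depot: 17+1+11+2+15 = 46
Depot→S1→S4→S3→S2→Depot: 17+1+13+2+13 = 46
Depot→S2→S1→S3→S4→Depot: 13+12+14+13+18 = 70
Depot→S2→S1→S4→S3→Depot: 13+12+1+13+15 = 54
Depot→S2→S3→S1→S4→Depot: 13+2+14+1+18 = 48
Depot→S2→S4→S1→S3→Depot: 13+11+1+14+15 = 54
Depot→S3→S1→S2→S4→Depot: 15+14+12+11+18 = 70
Depot→S3→S2→S1→S4→Depot: 15+2+12+1+18 = 48
The minimum is 46.
One optimal route: Depot → S1 → S4 → S2 → S3 → Depot (or its reverse).

46 miles — the shortest possible round trip.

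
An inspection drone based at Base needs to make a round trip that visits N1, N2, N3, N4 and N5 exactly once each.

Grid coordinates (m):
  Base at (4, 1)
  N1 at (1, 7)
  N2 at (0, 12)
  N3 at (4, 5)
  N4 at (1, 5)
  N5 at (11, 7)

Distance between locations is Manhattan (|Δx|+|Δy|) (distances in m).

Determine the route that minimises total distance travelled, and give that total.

Minimum total distance: 44 m.

Base→N1→N2→N3→N4→N5→Base: 9+6+11+3+12+13 = 54
Base→N1→N2→N3→N5→N4→Base: 9+6+11+9+12+7 = 54
Base→N1→N2→N4→N3→N5→Base: 9+6+8+3+9+13 = 48
Base→N1→N2→N4→N5→N3→Base: 9+6+8+12+9+4 = 48
Base→N1→N2→N5→N3→N4→Base: 9+6+16+9+3+7 = 50
Base→N1→N2→N5→N4→N3→Base: 9+6+16+12+3+4 = 50
Base→N1→N3→N2→N4→N5→Base: 9+5+11+8+12+13 = 58
Base→N1→N3→N2→N5→N4→Base: 9+5+11+16+12+7 = 60
Base→N1→N3→N4→N2→N5→Base: 9+5+3+8+16+13 = 54
Base→N1→N3→N4→N5→N2→Base: 9+5+3+12+16+15 = 60
Base→N1→N3→N5→N2→N4→Base: 9+5+9+16+8+7 = 54
Base→N1→N3→N5→N4→N2→Base: 9+5+9+12+8+15 = 58
Base→N1→N4→N2→N3→N5→Base: 9+2+8+11+9+13 = 52
Base→N1→N4→N2→N5→N3→Base: 9+2+8+16+9+4 = 48
… (46 more)
Base→N3→N4→N1→N2→N5→Base: 4+3+2+6+16+13 = 44  ← best
The minimum is 44.
One optimal route: Base → N3 → N4 → N1 → N2 → N5 → Base (or its reverse).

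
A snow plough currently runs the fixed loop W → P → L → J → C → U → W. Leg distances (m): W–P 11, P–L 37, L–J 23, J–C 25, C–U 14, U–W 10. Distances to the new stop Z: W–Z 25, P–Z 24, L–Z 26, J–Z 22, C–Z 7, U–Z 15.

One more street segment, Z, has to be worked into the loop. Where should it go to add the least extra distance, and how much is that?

Insertion cost between consecutive stops i–j is d(i,Z) + d(Z,j) − d(i,j):
  between W and P: 25 + 24 − 11 = 38
  between P and L: 24 + 26 − 37 = 13
  between L and J: 26 + 22 − 23 = 25
  between J and C: 22 + 7 − 25 = 4
  between C and U: 7 + 15 − 14 = 8
  between U and W: 15 + 25 − 10 = 30
Cheapest insertion is between J and C, adding 4.
New total = 120 + 4 = 124.

Minimum extra distance: 4 m, inserting Z between J and C.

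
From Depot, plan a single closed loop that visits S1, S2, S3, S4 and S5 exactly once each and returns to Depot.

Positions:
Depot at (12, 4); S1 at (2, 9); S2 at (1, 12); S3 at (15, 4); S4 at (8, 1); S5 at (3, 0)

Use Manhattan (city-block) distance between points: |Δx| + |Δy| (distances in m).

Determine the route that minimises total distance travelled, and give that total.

With 5 stops there are 5!/2 = 60 distinct round trips (a route and its reverse cost the same).
Depot-S1-S2-S3-S4-S5-Depot: 15+4+22+10+6+13 = 70
Depot-S1-S2-S3-S5-S4-Depot: 15+4+22+16+6+7 = 70
Depot-S1-S2-S4-S3-S5-Depot: 15+4+18+10+16+13 = 76
Depot-S1-S2-S4-S5-S3-Depot: 15+4+18+6+16+3 = 62
Depot-S1-S2-S5-S3-S4-Depot: 15+4+14+16+10+7 = 66
Depot-S1-S2-S5-S4-S3-Depot: 15+4+14+6+10+3 = 52
Depot-S1-S3-S2-S4-S5-Depot: 15+18+22+18+6+13 = 92
Depot-S1-S3-S2-S5-S4-Depot: 15+18+22+14+6+7 = 82
Depot-S1-S3-S4-S2-S5-Depot: 15+18+10+18+14+13 = 88
Depot-S1-S3-S4-S5-S2-Depot: 15+18+10+6+14+19 = 82
Depot-S1-S3-S5-S2-S4-Depot: 15+18+16+14+18+7 = 88
Depot-S1-S3-S5-S4-S2-Depot: 15+18+16+6+18+19 = 92
Depot-S1-S4-S2-S3-S5-Depot: 15+14+18+22+16+13 = 98
Depot-S1-S4-S2-S5-S3-Depot: 15+14+18+14+16+3 = 80
… (46 more)
The minimum is 52.
One optimal route: Depot → S1 → S2 → S5 → S4 → S3 → Depot (or its reverse).

Shortest round trip = 52 m.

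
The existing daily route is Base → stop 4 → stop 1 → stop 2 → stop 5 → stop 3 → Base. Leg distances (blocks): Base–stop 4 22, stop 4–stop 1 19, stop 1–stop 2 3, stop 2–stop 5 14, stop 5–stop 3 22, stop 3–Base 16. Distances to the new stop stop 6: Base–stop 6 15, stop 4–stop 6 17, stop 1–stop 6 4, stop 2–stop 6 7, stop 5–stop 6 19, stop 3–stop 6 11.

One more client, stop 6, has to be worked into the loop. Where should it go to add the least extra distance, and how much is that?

Insertion cost between consecutive stops i–j is d(i,stop 6) + d(stop 6,j) − d(i,j):
  between Base and stop 4: 15 + 17 − 22 = 10
  between stop 4 and stop 1: 17 + 4 − 19 = 2
  between stop 1 and stop 2: 4 + 7 − 3 = 8
  between stop 2 and stop 5: 7 + 19 − 14 = 12
  between stop 5 and stop 3: 19 + 11 − 22 = 8
  between stop 3 and Base: 11 + 15 − 16 = 10
Cheapest insertion is between stop 4 and stop 1, adding 2.
New total = 96 + 2 = 98.

Minimum extra distance: 2 blocks, inserting stop 6 between stop 4 and stop 1.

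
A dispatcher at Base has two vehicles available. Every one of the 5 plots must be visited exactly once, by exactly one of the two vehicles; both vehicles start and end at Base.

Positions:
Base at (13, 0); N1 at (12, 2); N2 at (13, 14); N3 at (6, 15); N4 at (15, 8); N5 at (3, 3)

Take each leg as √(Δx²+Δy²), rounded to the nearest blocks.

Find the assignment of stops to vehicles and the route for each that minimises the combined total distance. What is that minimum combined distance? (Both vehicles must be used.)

Try each way of splitting the stops between the two vehicles (each non-empty) and, for each split, find the best tour for each vehicle:
  {N1} + {N2, N3, N4, N5}: 4 + 43 = 47
  {N2} + {N1, N3, N4, N5}: 28 + 42 = 70
  {N1, N2} + {N3, N4, N5}: 28 + 41 = 69
  {N3} + {N1, N2, N4, N5}: 34 + 40 = 74
  {N1, N3} + {N2, N4, N5}: 33 + 39 = 72
  {N2, N3} + {N1, N4, N5}: 38 + 32 = 70
  … (15 splits in total)
Best: vehicle 1 Base → N1 → Base = 4; vehicle 2 Base → N4 → N2 → N3 → N5 → Base = 43; combined 47.

Minimum combined distance: 47 blocks.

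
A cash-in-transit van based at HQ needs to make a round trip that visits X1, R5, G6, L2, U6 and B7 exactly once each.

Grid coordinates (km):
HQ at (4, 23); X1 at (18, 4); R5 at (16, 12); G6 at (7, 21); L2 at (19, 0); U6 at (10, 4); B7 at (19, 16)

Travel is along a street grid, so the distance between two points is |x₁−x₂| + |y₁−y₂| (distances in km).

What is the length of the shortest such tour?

Shortest round trip = 82 km.

With 6 stops there are 6!/2 = 360 distinct round trips (a route and its reverse cost the same).
HQ → X1 → R5 → G6 → L2 → U6 → B7 → HQ: 33+10+18+33+13+21+22 = 150
HQ → X1 → R5 → G6 → L2 → B7 → U6 → HQ: 33+10+18+33+16+21+25 = 156
HQ → X1 → R5 → G6 → U6 → L2 → B7 → HQ: 33+10+18+20+13+16+22 = 132
HQ → X1 → R5 → G6 → U6 → B7 → L2 → HQ: 33+10+18+20+21+16+38 = 156
HQ → X1 → R5 → G6 → B7 → L2 → U6 → HQ: 33+10+18+17+16+13+25 = 132
HQ → X1 → R5 → G6 → B7 → U6 → L2 → HQ: 33+10+18+17+21+13+38 = 150
HQ → X1 → R5 → L2 → G6 → U6 → B7 → HQ: 33+10+15+33+20+21+22 = 154
HQ → X1 → R5 → L2 → G6 → B7 → U6 → HQ: 33+10+15+33+17+21+25 = 154
… (352 more)
HQ → G6 → U6 → X1 → L2 → R5 → B7 → HQ: 5+20+8+5+15+7+22 = 82  ← best
The minimum is 82.
One optimal route: HQ → G6 → U6 → X1 → L2 → R5 → B7 → HQ (or its reverse).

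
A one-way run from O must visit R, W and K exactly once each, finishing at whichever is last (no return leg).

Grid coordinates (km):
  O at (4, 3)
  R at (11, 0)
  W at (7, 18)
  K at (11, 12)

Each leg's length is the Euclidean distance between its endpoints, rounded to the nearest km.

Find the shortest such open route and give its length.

There are 3! = 6 possible orderings.
O→R→W→K: 8+18+7 = 33
O→R→K→W: 8+12+7 = 27
O→W→R→K: 15+18+12 = 45
O→W→K→R: 15+7+12 = 34
O→K→R→W: 11+12+18 = 41
O→K→W→R: 11+7+18 = 36
The minimum is 27.
One shortest path: O → R → K → W.

Minimum one-way distance = 27 km.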